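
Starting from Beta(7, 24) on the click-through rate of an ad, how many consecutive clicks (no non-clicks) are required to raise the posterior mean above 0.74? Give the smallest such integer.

After k clicks and 0 non-clicks the posterior is Beta(7+k, 24), with mean (7+k)/(7+24+k).
Set (7+k)/(31+k) > 0.74 and solve: k > (0.74·31 − 7)/(1 − 0.74) = 61.308.
The smallest integer exceeding 61.308 is 62.

k = 62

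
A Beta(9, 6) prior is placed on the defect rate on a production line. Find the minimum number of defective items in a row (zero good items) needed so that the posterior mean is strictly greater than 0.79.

After k defective items and 0 good items the posterior is Beta(9+k, 6), with mean (9+k)/(9+6+k).
Set (9+k)/(15+k) > 0.79 and solve: k > (0.79·15 − 9)/(1 − 0.79) = 13.571.
The smallest integer exceeding 13.571 is 14, and checking k=14: (23)/(29) = 0.7931 > 0.79.

k = 14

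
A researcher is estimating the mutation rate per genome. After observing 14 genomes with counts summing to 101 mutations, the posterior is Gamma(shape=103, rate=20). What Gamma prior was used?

Gamma(shape=2, rate=6)

Gamma–Poisson conjugacy: posterior shape = α + Σxᵢ, posterior rate = β + n.
So α = 103 − 101 = 2 and β = 20 − 14 = 6.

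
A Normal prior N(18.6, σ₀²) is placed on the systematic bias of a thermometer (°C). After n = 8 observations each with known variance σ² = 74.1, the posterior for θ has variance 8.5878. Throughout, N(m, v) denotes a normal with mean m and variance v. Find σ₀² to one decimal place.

Posterior precision equals prior precision plus data precision: 1/σ_n² = 1/σ₀² + n/σ².
So 1/σ₀² = 1/8.5878 − 8/74.1 = 0.116444 − 0.107962 = 0.008482.
Hence σ₀² = 1/0.008482 ≈ 117.9.

σ₀² = 117.9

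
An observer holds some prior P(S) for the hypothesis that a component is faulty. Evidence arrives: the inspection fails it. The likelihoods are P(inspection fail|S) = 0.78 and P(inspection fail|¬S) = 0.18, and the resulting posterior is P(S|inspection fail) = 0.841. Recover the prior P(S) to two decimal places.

In odds form, posterior odds = prior odds × likelihood ratio, so prior odds = posterior odds ÷ LR.
Posterior odds = 0.841/(1−0.841) = 5.2893. LR = 0.78/0.18 = 4.3333.
Prior odds = 5.2893/4.3333 = 1.2206, so P(S) = 1.2206/(1+1.2206) ≈ 0.55.

P(S) = 0.55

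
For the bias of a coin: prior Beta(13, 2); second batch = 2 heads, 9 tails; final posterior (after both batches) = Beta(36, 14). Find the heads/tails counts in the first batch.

Because Beta–binomial updating is additive in the counts, the combined data contributed (α_post−α_prior, β_post−β_prior) successes and failures.
Total across both batches: 36−13=23 heads, 14−2=12 tails.
Subtract the second batch: 23−2=21 heads and 12−9=3 tails.

21 heads and 3 tails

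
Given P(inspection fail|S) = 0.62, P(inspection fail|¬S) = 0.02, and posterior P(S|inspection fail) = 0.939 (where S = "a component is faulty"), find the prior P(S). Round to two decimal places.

P(S) = 0.33

Bayes' rule in odds form gives O(S|E) = O(S)·[P(E|S)/P(E|¬S)], hence O(S) = O(S|E)/LR.
Posterior odds = 0.939/(1−0.939) = 15.3934. LR = 0.62/0.02 = 31.0000.
Prior odds = 15.3934/31.0000 = 0.4966, so P(S) = 0.4966/(1+0.4966) ≈ 0.33.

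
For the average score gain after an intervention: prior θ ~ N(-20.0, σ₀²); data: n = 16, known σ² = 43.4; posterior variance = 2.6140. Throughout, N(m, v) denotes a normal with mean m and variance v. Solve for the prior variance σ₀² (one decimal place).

σ₀² = 72.0

For the Normal–Normal model with known σ², precisions add: τ_n = τ₀ + n/σ².
So 1/σ₀² = 1/2.6140 − 16/43.4 = 0.382555 − 0.368664 = 0.013891.
Hence σ₀² = 1/0.013891 ≈ 72.0.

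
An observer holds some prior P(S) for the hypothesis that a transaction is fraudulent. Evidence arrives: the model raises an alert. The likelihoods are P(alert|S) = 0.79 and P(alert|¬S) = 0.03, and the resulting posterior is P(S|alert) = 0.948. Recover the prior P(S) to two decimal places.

P(S) = 0.41

Bayes' rule in odds form gives O(S|E) = O(S)·[P(E|S)/P(E|¬S)], hence O(S) = O(S|E)/LR.
Posterior odds = 0.948/(1−0.948) = 18.2308. LR = 0.79/0.03 = 26.3333.
Prior odds = 18.2308/26.3333 = 0.6923, so P(S) = 0.6923/(1+0.6923) ≈ 0.41.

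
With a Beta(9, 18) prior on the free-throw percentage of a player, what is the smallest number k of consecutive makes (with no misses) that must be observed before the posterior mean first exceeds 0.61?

After k makes and 0 misses the posterior is Beta(9+k, 18), with mean (9+k)/(9+18+k).
Set (9+k)/(27+k) > 0.61 and solve: k > (0.61·27 − 9)/(1 − 0.61) = 19.154.
The smallest integer exceeding 19.154 is 20.

k = 20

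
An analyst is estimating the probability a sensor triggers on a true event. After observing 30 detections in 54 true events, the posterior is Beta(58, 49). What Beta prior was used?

Beta(28, 25)

Beta is conjugate to the binomial likelihood: posterior = Beta(α+s, β+f).
Subtract the data counts: 58−30=28, 49−24=25.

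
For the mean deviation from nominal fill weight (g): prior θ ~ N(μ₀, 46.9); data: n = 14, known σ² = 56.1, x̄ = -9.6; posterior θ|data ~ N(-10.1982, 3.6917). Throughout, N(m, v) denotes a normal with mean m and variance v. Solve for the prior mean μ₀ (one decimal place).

With known observation variance, the Normal–Normal posterior has precision τ_n = τ₀ + n/σ² and mean μ_n = (τ₀μ₀ + (n/σ²)x̄)/τ_n.
Here τ₀ = 1/46.9 = 0.021322 and τ_data = 14/56.1 = 0.249554, so τ_n = 0.270876.
Rearranging for μ₀: μ₀ = (μ_n·τ_n − τ_data·x̄)/τ₀ = (-10.1982·0.270876 − 0.249554·-9.6) / 0.021322 = -0.366729/0.021322 ≈ -17.2.

μ₀ = -17.2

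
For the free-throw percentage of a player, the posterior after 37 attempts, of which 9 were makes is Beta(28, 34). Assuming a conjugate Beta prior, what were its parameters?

Beta is conjugate to the binomial likelihood: posterior = Beta(a+s, b+f).
Subtract the data counts: 28−9=19, 34−28=6.

Beta(19, 6)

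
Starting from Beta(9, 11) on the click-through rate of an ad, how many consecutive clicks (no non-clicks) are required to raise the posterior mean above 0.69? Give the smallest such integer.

After k clicks and 0 non-clicks the posterior is Beta(9+k, 11), with mean (9+k)/(9+11+k).
Set (9+k)/(20+k) > 0.69 and solve: k > (0.69·20 − 9)/(1 − 0.69) = 15.484.
The smallest integer exceeding 15.484 is 16.

k = 16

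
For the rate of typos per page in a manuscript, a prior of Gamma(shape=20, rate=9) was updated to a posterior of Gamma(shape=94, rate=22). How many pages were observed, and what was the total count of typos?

Gamma–Poisson conjugacy: posterior shape = α + Σxᵢ, posterior rate = β + n.
Matching: Σxᵢ = 94 − 20 = 74 and n = 22 − 9 = 13.

n = 13 pages with total 74 typos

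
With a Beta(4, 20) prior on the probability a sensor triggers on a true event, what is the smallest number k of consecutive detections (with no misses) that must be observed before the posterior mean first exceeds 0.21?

After k detections and 0 misses the posterior is Beta(4+k, 20), with mean (4+k)/(4+20+k).
Set (4+k)/(24+k) > 0.21 and solve: k > (0.21·24 − 4)/(1 − 0.21) = 1.316.
The smallest integer exceeding 1.316 is 2, and checking k=2: (6)/(26) = 0.2308 > 0.21.

k = 2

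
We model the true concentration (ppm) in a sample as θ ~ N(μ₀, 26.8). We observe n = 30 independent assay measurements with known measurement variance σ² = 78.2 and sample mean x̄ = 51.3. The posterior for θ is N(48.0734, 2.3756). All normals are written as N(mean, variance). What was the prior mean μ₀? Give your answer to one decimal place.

μ₀ = 14.9

The posterior mean is a precision-weighted average: μ_n = (τ₀μ₀ + τ_data·x̄)/(τ₀+τ_data), with τ₀=1/σ₀² and τ_data=n/σ².
Here τ₀ = 1/26.8 = 0.037313 and τ_data = 30/78.2 = 0.383632, so τ_n = 0.420945.
Rearranging for μ₀: μ₀ = (μ_n·τ_n − τ_data·x̄)/τ₀ = (48.0734·0.420945 − 0.383632·51.3) / 0.037313 = 0.555936/0.037313 ≈ 14.9.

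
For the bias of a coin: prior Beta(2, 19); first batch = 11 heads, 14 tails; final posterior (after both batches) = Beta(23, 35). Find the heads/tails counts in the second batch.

10 heads and 2 tails

Sequential conjugate updates are equivalent to a single update on the pooled data, so total successes = posterior α − prior α and total failures = posterior β − prior β.
Total across both batches: 23−2=21 heads, 35−19=16 tails.
Subtract the first batch: 21−11=10 heads and 16−14=2 tails.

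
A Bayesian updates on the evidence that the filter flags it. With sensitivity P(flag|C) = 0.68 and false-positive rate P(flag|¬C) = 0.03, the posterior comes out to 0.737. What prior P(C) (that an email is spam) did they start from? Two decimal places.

P(C) = 0.11

Bayes' rule in odds form gives O(C|E) = O(C)·[P(E|C)/P(E|¬C)], hence O(C) = O(C|E)/LR.
Posterior odds = 0.737/(1−0.737) = 2.8023. LR = 0.68/0.03 = 22.6667.
Prior odds = 2.8023/22.6667 = 0.1236, so P(C) = 0.1236/(1+0.1236) ≈ 0.11.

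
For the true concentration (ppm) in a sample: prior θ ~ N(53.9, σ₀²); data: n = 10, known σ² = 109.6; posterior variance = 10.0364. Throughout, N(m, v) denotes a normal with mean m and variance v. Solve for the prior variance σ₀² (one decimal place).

For the Normal–Normal model with known σ², precisions add: τ_n = τ₀ + n/σ².
So 1/σ₀² = 1/10.0364 − 10/109.6 = 0.099637 − 0.091241 = 0.008396.
Hence σ₀² = 1/0.008396 ≈ 119.1.

σ₀² = 119.1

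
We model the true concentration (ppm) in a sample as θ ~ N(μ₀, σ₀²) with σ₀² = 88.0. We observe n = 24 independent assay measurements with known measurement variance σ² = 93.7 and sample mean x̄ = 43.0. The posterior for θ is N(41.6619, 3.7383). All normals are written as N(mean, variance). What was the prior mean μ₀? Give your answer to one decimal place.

μ₀ = 11.5

With known observation variance, the Normal–Normal posterior has precision τ_n = τ₀ + n/σ² and mean μ_n = (τ₀μ₀ + (n/σ²)x̄)/τ_n.
Here τ₀ = 1/88.0 = 0.011364 and τ_data = 24/93.7 = 0.256137, so τ_n = 0.267501.
Rearranging for μ₀: μ₀ = (μ_n·τ_n − τ_data·x̄)/τ₀ = (41.6619·0.267501 − 0.256137·43.0) / 0.011364 = 0.130709/0.011364 ≈ 11.5.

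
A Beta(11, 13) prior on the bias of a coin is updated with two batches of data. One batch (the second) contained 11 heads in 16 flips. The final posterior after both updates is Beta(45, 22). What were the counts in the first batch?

Sequential conjugate updates are equivalent to a single update on the pooled data, so total successes = posterior α − prior α and total failures = posterior β − prior β.
Total across both batches: 45−11=34 heads, 22−13=9 tails.
Subtract the second batch: 34−11=23 heads and 9−5=4 tails.

23 heads and 4 tails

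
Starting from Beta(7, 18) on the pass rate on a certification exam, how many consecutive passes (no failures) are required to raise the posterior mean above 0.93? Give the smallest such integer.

After k passes and 0 failures the posterior is Beta(7+k, 18), with mean (7+k)/(7+18+k).
Set (7+k)/(25+k) > 0.93 and solve: k > (0.93·25 − 7)/(1 − 0.93) = 232.143.
The smallest integer exceeding 232.143 is 233.

k = 233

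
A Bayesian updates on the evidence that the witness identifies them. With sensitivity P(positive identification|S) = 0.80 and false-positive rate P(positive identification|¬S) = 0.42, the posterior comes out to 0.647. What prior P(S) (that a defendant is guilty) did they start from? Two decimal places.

Bayes' rule in odds form gives O(S|E) = O(S)·[P(E|S)/P(E|¬S)], hence O(S) = O(S|E)/LR.
Posterior odds = 0.647/(1−0.647) = 1.8329. LR = 0.80/0.42 = 1.9048.
Prior odds = 1.8329/1.9048 = 0.9623, so P(S) = 0.9623/(1+0.9623) ≈ 0.49.

P(S) = 0.49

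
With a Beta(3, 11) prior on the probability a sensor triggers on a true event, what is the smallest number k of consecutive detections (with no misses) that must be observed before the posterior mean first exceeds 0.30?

k = 2

After k detections and 0 misses the posterior is Beta(3+k, 11), with mean (3+k)/(3+11+k).
Set (3+k)/(14+k) > 0.30 and solve: k > (0.30·14 − 3)/(1 − 0.30) = 1.714.
The smallest integer exceeding 1.714 is 2.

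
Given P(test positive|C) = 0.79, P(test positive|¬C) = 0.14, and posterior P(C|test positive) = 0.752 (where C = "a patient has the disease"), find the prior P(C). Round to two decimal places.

In odds form, posterior odds = prior odds × likelihood ratio, so prior odds = posterior odds ÷ LR.
Posterior odds = 0.752/(1−0.752) = 3.0323. LR = 0.79/0.14 = 5.6429.
Prior odds = 3.0323/5.6429 = 0.5374, so P(C) = 0.5374/(1+0.5374) ≈ 0.35.

P(C) = 0.35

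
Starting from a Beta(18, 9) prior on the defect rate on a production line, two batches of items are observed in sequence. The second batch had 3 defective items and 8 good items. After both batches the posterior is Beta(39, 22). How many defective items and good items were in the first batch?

Sequential conjugate updates are equivalent to a single update on the pooled data, so total successes = posterior α − prior α and total failures = posterior β − prior β.
Total across both batches: 39−18=21 defective items, 22−9=13 good items.
Subtract the second batch: 21−3=18 defective items and 13−8=5 good items.

18 defective items and 5 good items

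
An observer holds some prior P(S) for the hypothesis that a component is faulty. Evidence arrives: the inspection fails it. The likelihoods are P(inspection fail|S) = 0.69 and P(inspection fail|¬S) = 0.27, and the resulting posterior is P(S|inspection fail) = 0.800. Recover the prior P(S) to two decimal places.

Bayes' rule in odds form gives O(S|E) = O(S)·[P(E|S)/P(E|¬S)], hence O(S) = O(S|E)/LR.
Posterior odds = 0.800/(1−0.800) = 4.0000. LR = 0.69/0.27 = 2.5556.
Prior odds = 4.0000/2.5556 = 1.5652, so P(S) = 1.5652/(1+1.5652) ≈ 0.61.

P(S) = 0.61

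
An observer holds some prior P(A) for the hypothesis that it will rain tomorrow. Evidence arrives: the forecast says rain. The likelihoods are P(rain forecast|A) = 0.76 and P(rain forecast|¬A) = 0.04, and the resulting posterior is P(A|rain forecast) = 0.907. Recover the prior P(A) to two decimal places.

In odds form, posterior odds = prior odds × likelihood ratio, so prior odds = posterior odds ÷ LR.
Posterior odds = 0.907/(1−0.907) = 9.7527. LR = 0.76/0.04 = 19.0000.
Prior odds = 9.7527/19.0000 = 0.5133, so P(A) = 0.5133/(1+0.5133) ≈ 0.34.

P(A) = 0.34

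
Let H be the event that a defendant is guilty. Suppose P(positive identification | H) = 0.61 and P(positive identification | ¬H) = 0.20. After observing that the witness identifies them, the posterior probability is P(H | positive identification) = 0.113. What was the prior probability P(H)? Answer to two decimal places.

Bayes' rule in odds form gives O(H|E) = O(H)·[P(E|H)/P(E|¬H)], hence O(H) = O(H|E)/LR.
Posterior odds = 0.113/(1−0.113) = 0.1274. LR = 0.61/0.20 = 3.0500.
Prior odds = 0.1274/3.0500 = 0.0418, so P(H) = 0.0418/(1+0.0418) ≈ 0.04.

P(H) = 0.04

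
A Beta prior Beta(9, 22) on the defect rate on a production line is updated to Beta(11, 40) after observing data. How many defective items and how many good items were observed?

2 defective items and 18 good items

Beta is conjugate to the binomial likelihood: posterior = Beta(a+s, b+f).
So s = 11 − 9 = 2 and f = 40 − 22 = 18.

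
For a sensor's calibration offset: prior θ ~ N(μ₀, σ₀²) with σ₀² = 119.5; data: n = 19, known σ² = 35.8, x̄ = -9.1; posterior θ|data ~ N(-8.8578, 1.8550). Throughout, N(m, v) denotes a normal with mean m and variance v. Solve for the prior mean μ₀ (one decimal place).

The posterior mean is a precision-weighted average: μ_n = (τ₀μ₀ + τ_data·x̄)/(τ₀+τ_data), with τ₀=1/σ₀² and τ_data=n/σ².
Here τ₀ = 1/119.5 = 0.008368 and τ_data = 19/35.8 = 0.530726, so τ_n = 0.539094.
Rearranging for μ₀: μ₀ = (μ_n·τ_n − τ_data·x̄)/τ₀ = (-8.8578·0.539094 − 0.530726·-9.1) / 0.008368 = 0.054420/0.008368 ≈ 6.5.

μ₀ = 6.5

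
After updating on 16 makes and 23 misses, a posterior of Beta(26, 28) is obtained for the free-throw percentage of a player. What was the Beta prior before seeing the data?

Beta(10, 5)

Under Beta–binomial conjugacy the posterior parameters are (a+s, b+f).
Subtract the data counts: 26−16=10, 28−23=5.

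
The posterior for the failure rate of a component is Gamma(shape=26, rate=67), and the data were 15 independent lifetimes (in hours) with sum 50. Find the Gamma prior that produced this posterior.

Gamma–exponential conjugacy: posterior shape = α + n, posterior rate = β + Σtᵢ.
So α = 26 − 15 = 11 and β = 67 − 50 = 17.

Gamma(shape=11, rate=17)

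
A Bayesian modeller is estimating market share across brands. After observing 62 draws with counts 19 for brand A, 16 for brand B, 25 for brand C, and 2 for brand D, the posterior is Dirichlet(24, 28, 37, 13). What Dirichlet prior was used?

For a Dirichlet(α) prior with multinomial counts c, the posterior is Dirichlet(α + c) componentwise.
Subtract each count from the matching posterior parameter: 24−19=5, 28−16=12, 37−25=12, 13−2=11.

Dirichlet(5, 12, 12, 11)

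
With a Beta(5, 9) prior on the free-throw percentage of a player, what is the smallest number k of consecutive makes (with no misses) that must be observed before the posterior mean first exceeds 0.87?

After k makes and 0 misses the posterior is Beta(5+k, 9), with mean (5+k)/(5+9+k).
Set (5+k)/(14+k) > 0.87 and solve: k > (0.87·14 − 5)/(1 − 0.87) = 55.231.
The smallest integer exceeding 55.231 is 56, and checking k=56: (61)/(70) = 0.8714 > 0.87.

k = 56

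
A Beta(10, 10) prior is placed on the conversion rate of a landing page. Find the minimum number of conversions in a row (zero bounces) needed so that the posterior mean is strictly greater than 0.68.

k = 12

After k conversions and 0 bounces the posterior is Beta(10+k, 10), with mean (10+k)/(10+10+k).
Set (10+k)/(20+k) > 0.68 and solve: k > (0.68·20 − 10)/(1 − 0.68) = 11.250.
The smallest integer exceeding 11.250 is 12, and checking k=12: (22)/(32) = 0.6875 > 0.68.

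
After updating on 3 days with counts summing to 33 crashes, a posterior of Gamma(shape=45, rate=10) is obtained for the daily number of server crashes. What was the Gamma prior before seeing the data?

Gamma–Poisson conjugacy: posterior shape = α + Σxᵢ, posterior rate = β + n.
So α = 45 − 33 = 12 and β = 10 − 3 = 7.

Gamma(shape=12, rate=7)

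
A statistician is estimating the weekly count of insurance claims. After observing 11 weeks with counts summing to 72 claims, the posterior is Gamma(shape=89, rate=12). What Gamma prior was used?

A Gamma(α, β) prior (rate parametrization) on a Poisson rate with n observations summing to S gives posterior Gamma(α+S, β+n).
So α = 89 − 72 = 17 and β = 12 − 11 = 1.

Gamma(shape=17, rate=1)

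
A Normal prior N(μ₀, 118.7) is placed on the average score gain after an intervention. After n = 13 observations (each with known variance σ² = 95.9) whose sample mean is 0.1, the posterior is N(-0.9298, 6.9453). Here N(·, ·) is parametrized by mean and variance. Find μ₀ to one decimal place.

μ₀ = -17.5

The posterior mean is a precision-weighted average: μ_n = (τ₀μ₀ + τ_data·x̄)/(τ₀+τ_data), with τ₀=1/σ₀² and τ_data=n/σ².
Here τ₀ = 1/118.7 = 0.008425 and τ_data = 13/95.9 = 0.135558, so τ_n = 0.143983.
Rearranging for μ₀: μ₀ = (μ_n·τ_n − τ_data·x̄)/τ₀ = (-0.9298·0.143983 − 0.135558·0.1) / 0.008425 = -0.147431/0.008425 ≈ -17.5.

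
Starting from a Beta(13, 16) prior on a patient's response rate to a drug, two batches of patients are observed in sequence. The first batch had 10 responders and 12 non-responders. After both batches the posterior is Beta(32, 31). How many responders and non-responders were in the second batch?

9 responders and 3 non-responders

Because Beta–binomial updating is additive in the counts, the combined data contributed (α_post−α_prior, β_post−β_prior) successes and failures.
Total across both batches: 32−13=19 responders, 31−16=15 non-responders.
Subtract the first batch: 19−10=9 responders and 15−12=3 non-responders.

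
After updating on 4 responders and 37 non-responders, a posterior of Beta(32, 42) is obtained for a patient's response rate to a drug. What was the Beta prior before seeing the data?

Beta(28, 5)

Beta is conjugate to the binomial likelihood: posterior = Beta(α+s, β+f).
Subtract the data counts: 32−4=28, 42−37=5.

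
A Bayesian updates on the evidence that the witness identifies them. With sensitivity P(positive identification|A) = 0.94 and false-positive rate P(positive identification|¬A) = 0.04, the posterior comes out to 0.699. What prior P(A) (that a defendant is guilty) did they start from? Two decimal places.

Bayes' rule in odds form gives O(A|E) = O(A)·[P(E|A)/P(E|¬A)], hence O(A) = O(A|E)/LR.
Posterior odds = 0.699/(1−0.699) = 2.3223. LR = 0.94/0.04 = 23.5000.
Prior odds = 2.3223/23.5000 = 0.0988, so P(A) = 0.0988/(1+0.0988) ≈ 0.09.

P(A) = 0.09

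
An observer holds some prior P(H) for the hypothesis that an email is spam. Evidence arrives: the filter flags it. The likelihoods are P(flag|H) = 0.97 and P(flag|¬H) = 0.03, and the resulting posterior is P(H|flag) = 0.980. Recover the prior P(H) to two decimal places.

Bayes' rule in odds form gives O(H|E) = O(H)·[P(E|H)/P(E|¬H)], hence O(H) = O(H|E)/LR.
Posterior odds = 0.980/(1−0.980) = 49.0000. LR = 0.97/0.03 = 32.3333.
Prior odds = 49.0000/32.3333 = 1.5155, so P(H) = 1.5155/(1+1.5155) ≈ 0.60.

P(H) = 0.60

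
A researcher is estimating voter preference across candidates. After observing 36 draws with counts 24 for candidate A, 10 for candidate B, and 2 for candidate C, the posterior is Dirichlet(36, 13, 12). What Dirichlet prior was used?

For a Dirichlet(α) prior with multinomial counts c, the posterior is Dirichlet(α + c) componentwise.
Subtract each count from the matching posterior parameter: 36−24=12, 13−10=3, 12−2=10.

Dirichlet(12, 3, 10)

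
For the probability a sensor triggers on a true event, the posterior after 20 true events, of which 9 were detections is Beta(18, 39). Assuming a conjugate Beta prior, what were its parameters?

Beta(9, 28)

A Beta(α, β) prior with s successes and f failures in binomial data gives a Beta(α+s, β+f) posterior.
Subtract the data counts: 18−9=9, 39−11=28.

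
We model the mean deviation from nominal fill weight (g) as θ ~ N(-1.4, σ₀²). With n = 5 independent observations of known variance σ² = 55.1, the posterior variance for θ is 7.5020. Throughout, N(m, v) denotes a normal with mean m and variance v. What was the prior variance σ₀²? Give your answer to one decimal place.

σ₀² = 23.5

For the Normal–Normal model with known σ², precisions add: τ_n = τ₀ + n/σ².
So 1/σ₀² = 1/7.5020 − 5/55.1 = 0.133298 − 0.090744 = 0.042554.
Hence σ₀² = 1/0.042554 ≈ 23.5.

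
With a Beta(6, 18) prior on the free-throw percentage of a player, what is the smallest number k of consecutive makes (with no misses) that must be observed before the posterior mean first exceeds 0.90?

After k makes and 0 misses the posterior is Beta(6+k, 18), with mean (6+k)/(6+18+k).
Set (6+k)/(24+k) > 0.90 and solve: k > (0.90·24 − 6)/(1 − 0.90) = 156.000.
The smallest integer exceeding 156.000 is 157.

k = 157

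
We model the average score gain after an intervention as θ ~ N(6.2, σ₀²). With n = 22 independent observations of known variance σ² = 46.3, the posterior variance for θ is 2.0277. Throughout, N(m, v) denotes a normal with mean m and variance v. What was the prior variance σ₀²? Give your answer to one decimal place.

For the Normal–Normal model with known σ², precisions add: τ_n = τ₀ + n/σ².
So 1/σ₀² = 1/2.0277 − 22/46.3 = 0.493170 − 0.475162 = 0.018008.
Hence σ₀² = 1/0.018008 ≈ 55.5.

σ₀² = 55.5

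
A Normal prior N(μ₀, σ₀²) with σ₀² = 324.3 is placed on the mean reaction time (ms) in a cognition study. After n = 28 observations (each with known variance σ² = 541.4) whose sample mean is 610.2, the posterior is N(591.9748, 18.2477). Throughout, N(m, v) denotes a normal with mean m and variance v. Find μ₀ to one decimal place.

With known observation variance, the Normal–Normal posterior has precision τ_n = τ₀ + n/σ² and mean μ_n = (τ₀μ₀ + (n/σ²)x̄)/τ_n.
Here τ₀ = 1/324.3 = 0.003084 and τ_data = 28/541.4 = 0.051718, so τ_n = 0.054802.
Rearranging for μ₀: μ₀ = (μ_n·τ_n − τ_data·x̄)/τ₀ = (591.9748·0.054802 − 0.051718·610.2) / 0.003084 = 0.883079/0.003084 ≈ 286.3.

μ₀ = 286.3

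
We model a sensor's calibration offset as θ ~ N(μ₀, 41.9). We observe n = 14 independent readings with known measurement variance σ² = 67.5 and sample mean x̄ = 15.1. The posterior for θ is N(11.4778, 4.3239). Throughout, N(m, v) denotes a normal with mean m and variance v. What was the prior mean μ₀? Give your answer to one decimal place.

μ₀ = -20.0

The posterior mean is a precision-weighted average: μ_n = (τ₀μ₀ + τ_data·x̄)/(τ₀+τ_data), with τ₀=1/σ₀² and τ_data=n/σ².
Here τ₀ = 1/41.9 = 0.023866 and τ_data = 14/67.5 = 0.207407, so τ_n = 0.231273.
Rearranging for μ₀: μ₀ = (μ_n·τ_n − τ_data·x̄)/τ₀ = (11.4778·0.231273 − 0.207407·15.1) / 0.023866 = -0.477340/0.023866 ≈ -20.0.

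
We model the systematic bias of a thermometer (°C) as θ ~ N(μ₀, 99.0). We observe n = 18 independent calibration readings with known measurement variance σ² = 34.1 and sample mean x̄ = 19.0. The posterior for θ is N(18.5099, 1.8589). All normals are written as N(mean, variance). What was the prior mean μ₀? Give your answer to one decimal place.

The posterior mean is a precision-weighted average: μ_n = (τ₀μ₀ + τ_data·x̄)/(τ₀+τ_data), with τ₀=1/σ₀² and τ_data=n/σ².
Here τ₀ = 1/99.0 = 0.010101 and τ_data = 18/34.1 = 0.527859, so τ_n = 0.537960.
Rearranging for μ₀: μ₀ = (μ_n·τ_n − τ_data·x̄)/τ₀ = (18.5099·0.537960 − 0.527859·19.0) / 0.010101 = -0.071735/0.010101 ≈ -7.1.

μ₀ = -7.1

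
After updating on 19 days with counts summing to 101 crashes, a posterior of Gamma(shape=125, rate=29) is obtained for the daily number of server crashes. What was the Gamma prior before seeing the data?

Gamma–Poisson conjugacy: posterior shape = α + Σxᵢ, posterior rate = β + n.
So α = 125 − 101 = 24 and β = 29 − 19 = 10.

Gamma(shape=24, rate=10)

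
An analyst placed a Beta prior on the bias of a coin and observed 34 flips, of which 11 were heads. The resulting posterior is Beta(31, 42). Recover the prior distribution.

Under Beta–binomial conjugacy the posterior parameters are (a+s, b+f).
Subtract the data counts: 31−11=20, 42−23=19.

Beta(20, 19)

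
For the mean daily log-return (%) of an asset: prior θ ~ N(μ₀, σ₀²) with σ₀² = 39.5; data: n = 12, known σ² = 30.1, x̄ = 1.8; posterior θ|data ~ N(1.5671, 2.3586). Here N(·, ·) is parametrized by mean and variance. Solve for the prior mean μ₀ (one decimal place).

μ₀ = -2.1

With known observation variance, the Normal–Normal posterior has precision τ_n = τ₀ + n/σ² and mean μ_n = (τ₀μ₀ + (n/σ²)x̄)/τ_n.
Here τ₀ = 1/39.5 = 0.025316 and τ_data = 12/30.1 = 0.398671, so τ_n = 0.423987.
Rearranging for μ₀: μ₀ = (μ_n·τ_n − τ_data·x̄)/τ₀ = (1.5671·0.423987 − 0.398671·1.8) / 0.025316 = -0.053178/0.025316 ≈ -2.1.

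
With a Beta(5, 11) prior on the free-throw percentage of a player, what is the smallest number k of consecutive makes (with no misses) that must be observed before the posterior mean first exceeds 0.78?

After k makes and 0 misses the posterior is Beta(5+k, 11), with mean (5+k)/(5+11+k).
Set (5+k)/(16+k) > 0.78 and solve: k > (0.78·16 − 5)/(1 − 0.78) = 34.000.
The smallest integer exceeding 34.000 is 35, and checking k=35: (40)/(51) = 0.7843 > 0.78.

k = 35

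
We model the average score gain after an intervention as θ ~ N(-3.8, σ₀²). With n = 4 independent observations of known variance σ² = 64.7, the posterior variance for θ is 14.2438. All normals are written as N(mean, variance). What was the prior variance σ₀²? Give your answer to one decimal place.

σ₀² = 119.3

Posterior precision equals prior precision plus data precision: 1/σ_n² = 1/σ₀² + n/σ².
So 1/σ₀² = 1/14.2438 − 4/64.7 = 0.070206 − 0.061824 = 0.008382.
Hence σ₀² = 1/0.008382 ≈ 119.3.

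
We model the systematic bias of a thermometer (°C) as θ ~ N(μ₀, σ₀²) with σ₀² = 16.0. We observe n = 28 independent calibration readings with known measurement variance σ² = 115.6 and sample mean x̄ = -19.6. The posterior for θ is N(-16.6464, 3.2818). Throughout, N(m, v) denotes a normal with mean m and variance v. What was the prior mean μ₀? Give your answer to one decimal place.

With known observation variance, the Normal–Normal posterior has precision τ_n = τ₀ + n/σ² and mean μ_n = (τ₀μ₀ + (n/σ²)x̄)/τ_n.
Here τ₀ = 1/16.0 = 0.062500 and τ_data = 28/115.6 = 0.242215, so τ_n = 0.304715.
Rearranging for μ₀: μ₀ = (μ_n·τ_n − τ_data·x̄)/τ₀ = (-16.6464·0.304715 − 0.242215·-19.6) / 0.062500 = -0.324994/0.062500 ≈ -5.2.

μ₀ = -5.2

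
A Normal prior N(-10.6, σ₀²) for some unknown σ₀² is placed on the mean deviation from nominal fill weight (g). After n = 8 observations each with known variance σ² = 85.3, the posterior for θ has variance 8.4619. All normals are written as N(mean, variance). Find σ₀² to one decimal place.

σ₀² = 41.0

For the Normal–Normal model with known σ², precisions add: τ_n = τ₀ + n/σ².
So 1/σ₀² = 1/8.4619 − 8/85.3 = 0.118177 − 0.093787 = 0.024390.
Hence σ₀² = 1/0.024390 ≈ 41.0.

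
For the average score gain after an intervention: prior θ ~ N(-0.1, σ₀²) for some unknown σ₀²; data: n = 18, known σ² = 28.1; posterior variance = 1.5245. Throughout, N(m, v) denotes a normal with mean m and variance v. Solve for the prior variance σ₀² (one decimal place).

σ₀² = 65.0

For the Normal–Normal model with known σ², precisions add: τ_n = τ₀ + n/σ².
So 1/σ₀² = 1/1.5245 − 18/28.1 = 0.655953 − 0.640569 = 0.015384.
Hence σ₀² = 1/0.015384 ≈ 65.0.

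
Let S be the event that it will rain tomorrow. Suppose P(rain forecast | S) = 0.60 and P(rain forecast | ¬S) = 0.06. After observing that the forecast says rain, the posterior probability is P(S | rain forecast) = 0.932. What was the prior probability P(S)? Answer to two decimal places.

In odds form, posterior odds = prior odds × likelihood ratio, so prior odds = posterior odds ÷ LR.
Posterior odds = 0.932/(1−0.932) = 13.7059. LR = 0.60/0.06 = 10.0000.
Prior odds = 13.7059/10.0000 = 1.3706, so P(S) = 1.3706/(1+1.3706) ≈ 0.58.

P(S) = 0.58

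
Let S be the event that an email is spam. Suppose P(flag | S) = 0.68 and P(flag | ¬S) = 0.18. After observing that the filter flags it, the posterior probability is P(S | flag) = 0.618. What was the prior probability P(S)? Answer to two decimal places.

P(S) = 0.30

In odds form, posterior odds = prior odds × likelihood ratio, so prior odds = posterior odds ÷ LR.
Posterior odds = 0.618/(1−0.618) = 1.6178. LR = 0.68/0.18 = 3.7778.
Prior odds = 1.6178/3.7778 = 0.4282, so P(S) = 0.4282/(1+0.4282) ≈ 0.30.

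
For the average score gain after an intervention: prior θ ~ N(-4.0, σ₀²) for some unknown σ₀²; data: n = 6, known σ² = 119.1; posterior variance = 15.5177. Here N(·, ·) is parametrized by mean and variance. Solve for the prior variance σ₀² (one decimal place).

σ₀² = 71.1

Posterior precision equals prior precision plus data precision: 1/σ_n² = 1/σ₀² + n/σ².
So 1/σ₀² = 1/15.5177 − 6/119.1 = 0.064443 − 0.050378 = 0.014065.
Hence σ₀² = 1/0.014065 ≈ 71.1.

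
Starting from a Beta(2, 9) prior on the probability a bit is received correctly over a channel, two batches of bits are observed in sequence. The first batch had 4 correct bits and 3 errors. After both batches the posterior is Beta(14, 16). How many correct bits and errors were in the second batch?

8 correct bits and 4 errors

Because Beta–binomial updating is additive in the counts, the combined data contributed (α_post−α_prior, β_post−β_prior) successes and failures.
Total across both batches: 14−2=12 correct bits, 16−9=7 errors.
Subtract the first batch: 12−4=8 correct bits and 7−3=4 errors.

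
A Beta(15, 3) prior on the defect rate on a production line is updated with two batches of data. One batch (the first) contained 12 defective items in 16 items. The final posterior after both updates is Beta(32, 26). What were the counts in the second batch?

Sequential conjugate updates are equivalent to a single update on the pooled data, so total successes = posterior α − prior α and total failures = posterior β − prior β.
Total across both batches: 32−15=17 defective items, 26−3=23 good items.
Subtract the first batch: 17−12=5 defective items and 23−4=19 good items.

5 defective items and 19 good items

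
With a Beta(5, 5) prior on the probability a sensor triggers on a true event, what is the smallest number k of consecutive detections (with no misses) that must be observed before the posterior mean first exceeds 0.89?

k = 36

After k detections and 0 misses the posterior is Beta(5+k, 5), with mean (5+k)/(5+5+k).
Set (5+k)/(10+k) > 0.89 and solve: k > (0.89·10 − 5)/(1 − 0.89) = 35.455.
The smallest integer exceeding 35.455 is 36, and checking k=36: (41)/(46) = 0.8913 > 0.89.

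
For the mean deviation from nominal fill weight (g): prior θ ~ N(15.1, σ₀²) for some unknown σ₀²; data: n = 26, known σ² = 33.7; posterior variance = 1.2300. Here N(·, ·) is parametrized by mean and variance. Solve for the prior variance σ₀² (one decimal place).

For the Normal–Normal model with known σ², precisions add: τ_n = τ₀ + n/σ².
So 1/σ₀² = 1/1.2300 − 26/33.7 = 0.813008 − 0.771513 = 0.041495.
Hence σ₀² = 1/0.041495 ≈ 24.1.

σ₀² = 24.1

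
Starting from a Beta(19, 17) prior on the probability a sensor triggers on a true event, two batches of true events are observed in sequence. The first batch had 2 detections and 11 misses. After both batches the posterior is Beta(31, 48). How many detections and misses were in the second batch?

10 detections and 20 misses

Sequential conjugate updates are equivalent to a single update on the pooled data, so total successes = posterior α − prior α and total failures = posterior β − prior β.
Total across both batches: 31−19=12 detections, 48−17=31 misses.
Subtract the first batch: 12−2=10 detections and 31−11=20 misses.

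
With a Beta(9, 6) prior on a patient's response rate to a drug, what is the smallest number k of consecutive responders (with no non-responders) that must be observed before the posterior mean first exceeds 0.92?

k = 61

After k responders and 0 non-responders the posterior is Beta(9+k, 6), with mean (9+k)/(9+6+k).
Set (9+k)/(15+k) > 0.92 and solve: k > (0.92·15 − 9)/(1 − 0.92) = 60.000.
The smallest integer exceeding 60.000 is 61, and checking k=61: (70)/(76) = 0.9211 > 0.92.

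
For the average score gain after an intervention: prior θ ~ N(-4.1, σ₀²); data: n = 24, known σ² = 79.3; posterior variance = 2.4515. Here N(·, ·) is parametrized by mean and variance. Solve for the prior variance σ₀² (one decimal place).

σ₀² = 9.5

Posterior precision equals prior precision plus data precision: 1/σ_n² = 1/σ₀² + n/σ².
So 1/σ₀² = 1/2.4515 − 24/79.3 = 0.407914 − 0.302648 = 0.105266.
Hence σ₀² = 1/0.105266 ≈ 9.5.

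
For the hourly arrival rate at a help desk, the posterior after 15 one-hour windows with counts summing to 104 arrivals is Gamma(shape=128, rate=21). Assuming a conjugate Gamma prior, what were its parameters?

Gamma(shape=24, rate=6)

A Gamma(α, β) prior (rate parametrization) on a Poisson rate with n observations summing to S gives posterior Gamma(α+S, β+n).
So α = 128 − 104 = 24 and β = 21 − 15 = 6.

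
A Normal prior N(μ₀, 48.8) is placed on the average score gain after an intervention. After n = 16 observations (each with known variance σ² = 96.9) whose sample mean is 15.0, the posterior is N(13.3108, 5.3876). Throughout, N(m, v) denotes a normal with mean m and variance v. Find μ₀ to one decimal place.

With known observation variance, the Normal–Normal posterior has precision τ_n = τ₀ + n/σ² and mean μ_n = (τ₀μ₀ + (n/σ²)x̄)/τ_n.
Here τ₀ = 1/48.8 = 0.020492 and τ_data = 16/96.9 = 0.165119, so τ_n = 0.185611.
Rearranging for μ₀: μ₀ = (μ_n·τ_n − τ_data·x̄)/τ₀ = (13.3108·0.185611 − 0.165119·15.0) / 0.020492 = -0.006154/0.020492 ≈ -0.3.

μ₀ = -0.3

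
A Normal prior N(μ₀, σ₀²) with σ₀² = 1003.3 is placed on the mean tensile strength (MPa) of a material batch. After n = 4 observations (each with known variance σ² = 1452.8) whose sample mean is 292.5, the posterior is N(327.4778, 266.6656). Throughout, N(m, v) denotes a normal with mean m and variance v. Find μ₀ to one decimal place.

μ₀ = 424.1

The posterior mean is a precision-weighted average: μ_n = (τ₀μ₀ + τ_data·x̄)/(τ₀+τ_data), with τ₀=1/σ₀² and τ_data=n/σ².
Here τ₀ = 1/1003.3 = 0.000997 and τ_data = 4/1452.8 = 0.002753, so τ_n = 0.003750.
Rearranging for μ₀: μ₀ = (μ_n·τ_n − τ_data·x̄)/τ₀ = (327.4778·0.003750 − 0.002753·292.5) / 0.000997 = 0.422789/0.000997 ≈ 424.1.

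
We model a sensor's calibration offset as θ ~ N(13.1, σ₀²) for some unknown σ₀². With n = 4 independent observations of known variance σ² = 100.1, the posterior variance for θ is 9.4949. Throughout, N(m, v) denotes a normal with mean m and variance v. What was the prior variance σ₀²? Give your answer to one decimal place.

σ₀² = 15.3

For the Normal–Normal model with known σ², precisions add: τ_n = τ₀ + n/σ².
So 1/σ₀² = 1/9.4949 − 4/100.1 = 0.105320 − 0.039960 = 0.065360.
Hence σ₀² = 1/0.065360 ≈ 15.3.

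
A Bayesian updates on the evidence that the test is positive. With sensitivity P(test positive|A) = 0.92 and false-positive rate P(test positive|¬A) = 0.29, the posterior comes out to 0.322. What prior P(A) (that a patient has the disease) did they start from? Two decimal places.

Bayes' rule in odds form gives O(A|E) = O(A)·[P(E|A)/P(E|¬A)], hence O(A) = O(A|E)/LR.
Posterior odds = 0.322/(1−0.322) = 0.4749. LR = 0.92/0.29 = 3.1724.
Prior odds = 0.4749/3.1724 = 0.1497, so P(A) = 0.1497/(1+0.1497) ≈ 0.13.

P(A) = 0.13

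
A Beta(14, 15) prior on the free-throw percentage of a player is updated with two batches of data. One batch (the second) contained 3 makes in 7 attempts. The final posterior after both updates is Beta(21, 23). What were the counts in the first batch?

Because Beta–binomial updating is additive in the counts, the combined data contributed (α_post−α_prior, β_post−β_prior) successes and failures.
Total across both batches: 21−14=7 makes, 23−15=8 misses.
Subtract the second batch: 7−3=4 makes and 8−4=4 misses.

4 makes and 4 misses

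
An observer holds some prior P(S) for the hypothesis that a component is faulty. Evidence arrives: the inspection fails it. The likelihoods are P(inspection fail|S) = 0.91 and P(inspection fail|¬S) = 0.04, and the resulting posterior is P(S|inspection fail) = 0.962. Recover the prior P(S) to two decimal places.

In odds form, posterior odds = prior odds × likelihood ratio, so prior odds = posterior odds ÷ LR.
Posterior odds = 0.962/(1−0.962) = 25.3158. LR = 0.91/0.04 = 22.7500.
Prior odds = 25.3158/22.7500 = 1.1128, so P(S) = 1.1128/(1+1.1128) ≈ 0.53.

P(S) = 0.53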